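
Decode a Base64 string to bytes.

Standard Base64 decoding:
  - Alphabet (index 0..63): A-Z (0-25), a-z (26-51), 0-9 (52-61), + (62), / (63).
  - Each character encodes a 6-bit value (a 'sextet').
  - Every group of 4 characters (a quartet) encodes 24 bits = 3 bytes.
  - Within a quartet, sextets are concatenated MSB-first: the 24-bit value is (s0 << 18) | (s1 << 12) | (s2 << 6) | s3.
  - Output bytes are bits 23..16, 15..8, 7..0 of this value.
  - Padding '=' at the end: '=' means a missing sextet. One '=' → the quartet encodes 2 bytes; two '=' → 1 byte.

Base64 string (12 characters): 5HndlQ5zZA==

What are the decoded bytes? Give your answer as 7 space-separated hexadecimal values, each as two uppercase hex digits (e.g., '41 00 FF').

After char 0 ('5'=57): chars_in_quartet=1 acc=0x39 bytes_emitted=0
After char 1 ('H'=7): chars_in_quartet=2 acc=0xE47 bytes_emitted=0
After char 2 ('n'=39): chars_in_quartet=3 acc=0x391E7 bytes_emitted=0
After char 3 ('d'=29): chars_in_quartet=4 acc=0xE479DD -> emit E4 79 DD, reset; bytes_emitted=3
After char 4 ('l'=37): chars_in_quartet=1 acc=0x25 bytes_emitted=3
After char 5 ('Q'=16): chars_in_quartet=2 acc=0x950 bytes_emitted=3
After char 6 ('5'=57): chars_in_quartet=3 acc=0x25439 bytes_emitted=3
After char 7 ('z'=51): chars_in_quartet=4 acc=0x950E73 -> emit 95 0E 73, reset; bytes_emitted=6
After char 8 ('Z'=25): chars_in_quartet=1 acc=0x19 bytes_emitted=6
After char 9 ('A'=0): chars_in_quartet=2 acc=0x640 bytes_emitted=6
Padding '==': partial quartet acc=0x640 -> emit 64; bytes_emitted=7

Answer: E4 79 DD 95 0E 73 64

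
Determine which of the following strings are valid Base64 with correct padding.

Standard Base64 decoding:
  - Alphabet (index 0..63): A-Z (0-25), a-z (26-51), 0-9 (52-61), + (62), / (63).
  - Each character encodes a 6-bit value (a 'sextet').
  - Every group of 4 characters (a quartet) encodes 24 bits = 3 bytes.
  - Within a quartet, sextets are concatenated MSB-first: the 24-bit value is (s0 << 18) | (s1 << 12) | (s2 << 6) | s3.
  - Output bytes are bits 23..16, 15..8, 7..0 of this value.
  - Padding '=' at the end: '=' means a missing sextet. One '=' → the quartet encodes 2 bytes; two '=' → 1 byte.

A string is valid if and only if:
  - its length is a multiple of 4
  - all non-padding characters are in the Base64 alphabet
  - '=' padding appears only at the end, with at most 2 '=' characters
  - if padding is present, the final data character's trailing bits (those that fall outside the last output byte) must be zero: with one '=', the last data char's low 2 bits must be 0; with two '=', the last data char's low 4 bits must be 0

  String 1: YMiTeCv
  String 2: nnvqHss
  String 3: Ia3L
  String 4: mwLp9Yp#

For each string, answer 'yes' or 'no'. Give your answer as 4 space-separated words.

String 1: 'YMiTeCv' → invalid (len=7 not mult of 4)
String 2: 'nnvqHss' → invalid (len=7 not mult of 4)
String 3: 'Ia3L' → valid
String 4: 'mwLp9Yp#' → invalid (bad char(s): ['#'])

Answer: no no yes no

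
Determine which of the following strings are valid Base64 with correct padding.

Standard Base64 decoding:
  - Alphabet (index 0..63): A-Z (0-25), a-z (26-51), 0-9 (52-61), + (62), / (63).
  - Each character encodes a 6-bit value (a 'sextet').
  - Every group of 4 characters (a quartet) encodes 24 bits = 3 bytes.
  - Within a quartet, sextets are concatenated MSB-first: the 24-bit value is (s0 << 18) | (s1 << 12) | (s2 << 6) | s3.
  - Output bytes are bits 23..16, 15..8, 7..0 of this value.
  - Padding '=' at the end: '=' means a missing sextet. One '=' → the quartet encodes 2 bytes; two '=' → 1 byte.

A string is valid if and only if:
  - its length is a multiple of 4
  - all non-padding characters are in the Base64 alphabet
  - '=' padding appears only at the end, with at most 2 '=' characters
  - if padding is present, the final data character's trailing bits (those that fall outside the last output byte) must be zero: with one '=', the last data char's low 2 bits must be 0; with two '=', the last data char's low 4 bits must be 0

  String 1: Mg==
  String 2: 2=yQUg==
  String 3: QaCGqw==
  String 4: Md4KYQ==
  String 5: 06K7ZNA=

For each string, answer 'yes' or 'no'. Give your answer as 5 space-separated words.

Answer: yes no yes yes yes

Derivation:
String 1: 'Mg==' → valid
String 2: '2=yQUg==' → invalid (bad char(s): ['=']; '=' in middle)
String 3: 'QaCGqw==' → valid
String 4: 'Md4KYQ==' → valid
String 5: '06K7ZNA=' → valid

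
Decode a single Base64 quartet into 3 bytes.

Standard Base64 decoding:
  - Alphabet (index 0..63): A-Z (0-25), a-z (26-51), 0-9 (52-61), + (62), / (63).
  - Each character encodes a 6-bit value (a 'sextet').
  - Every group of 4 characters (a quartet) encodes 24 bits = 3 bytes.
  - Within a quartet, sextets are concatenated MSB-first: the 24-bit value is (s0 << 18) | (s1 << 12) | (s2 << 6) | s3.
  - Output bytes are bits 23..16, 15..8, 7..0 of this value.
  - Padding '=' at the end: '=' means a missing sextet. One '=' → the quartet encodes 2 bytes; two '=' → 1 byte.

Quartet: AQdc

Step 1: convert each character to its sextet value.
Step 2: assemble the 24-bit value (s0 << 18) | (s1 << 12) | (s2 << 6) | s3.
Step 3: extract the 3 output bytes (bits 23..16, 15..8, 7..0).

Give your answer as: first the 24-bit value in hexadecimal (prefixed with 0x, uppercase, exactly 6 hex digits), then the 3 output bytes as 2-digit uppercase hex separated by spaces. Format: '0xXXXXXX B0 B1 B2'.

Answer: 0x01075C 01 07 5C

Derivation:
Sextets: A=0, Q=16, d=29, c=28
24-bit: (0<<18) | (16<<12) | (29<<6) | 28
      = 0x000000 | 0x010000 | 0x000740 | 0x00001C
      = 0x01075C
Bytes: (v>>16)&0xFF=01, (v>>8)&0xFF=07, v&0xFF=5C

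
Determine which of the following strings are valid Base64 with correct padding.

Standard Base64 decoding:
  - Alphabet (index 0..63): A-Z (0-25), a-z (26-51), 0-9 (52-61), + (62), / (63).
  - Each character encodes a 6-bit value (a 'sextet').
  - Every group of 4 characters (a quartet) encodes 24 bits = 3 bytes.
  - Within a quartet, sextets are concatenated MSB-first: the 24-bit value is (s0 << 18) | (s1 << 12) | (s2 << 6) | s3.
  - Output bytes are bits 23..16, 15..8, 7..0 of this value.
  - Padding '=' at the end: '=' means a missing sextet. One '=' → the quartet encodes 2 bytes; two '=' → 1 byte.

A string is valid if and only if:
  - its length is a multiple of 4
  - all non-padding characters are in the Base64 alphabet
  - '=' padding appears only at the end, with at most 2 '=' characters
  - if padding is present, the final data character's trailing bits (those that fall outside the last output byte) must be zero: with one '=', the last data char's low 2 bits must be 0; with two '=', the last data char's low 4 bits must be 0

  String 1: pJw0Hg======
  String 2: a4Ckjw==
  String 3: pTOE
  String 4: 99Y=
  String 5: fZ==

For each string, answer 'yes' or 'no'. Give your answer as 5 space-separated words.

Answer: no yes yes yes no

Derivation:
String 1: 'pJw0Hg======' → invalid (6 pad chars (max 2))
String 2: 'a4Ckjw==' → valid
String 3: 'pTOE' → valid
String 4: '99Y=' → valid
String 5: 'fZ==' → invalid (bad trailing bits)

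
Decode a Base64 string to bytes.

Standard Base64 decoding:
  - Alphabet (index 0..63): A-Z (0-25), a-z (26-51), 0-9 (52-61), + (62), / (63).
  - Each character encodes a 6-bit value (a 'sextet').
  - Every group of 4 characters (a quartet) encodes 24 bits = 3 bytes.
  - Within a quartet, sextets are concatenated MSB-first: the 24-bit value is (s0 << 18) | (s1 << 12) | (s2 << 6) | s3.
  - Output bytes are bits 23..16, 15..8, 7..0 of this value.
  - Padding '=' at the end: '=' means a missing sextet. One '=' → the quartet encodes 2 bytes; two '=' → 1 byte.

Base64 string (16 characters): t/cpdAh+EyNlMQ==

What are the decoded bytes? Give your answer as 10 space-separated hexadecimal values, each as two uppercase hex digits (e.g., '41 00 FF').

After char 0 ('t'=45): chars_in_quartet=1 acc=0x2D bytes_emitted=0
After char 1 ('/'=63): chars_in_quartet=2 acc=0xB7F bytes_emitted=0
After char 2 ('c'=28): chars_in_quartet=3 acc=0x2DFDC bytes_emitted=0
After char 3 ('p'=41): chars_in_quartet=4 acc=0xB7F729 -> emit B7 F7 29, reset; bytes_emitted=3
After char 4 ('d'=29): chars_in_quartet=1 acc=0x1D bytes_emitted=3
After char 5 ('A'=0): chars_in_quartet=2 acc=0x740 bytes_emitted=3
After char 6 ('h'=33): chars_in_quartet=3 acc=0x1D021 bytes_emitted=3
After char 7 ('+'=62): chars_in_quartet=4 acc=0x74087E -> emit 74 08 7E, reset; bytes_emitted=6
After char 8 ('E'=4): chars_in_quartet=1 acc=0x4 bytes_emitted=6
After char 9 ('y'=50): chars_in_quartet=2 acc=0x132 bytes_emitted=6
After char 10 ('N'=13): chars_in_quartet=3 acc=0x4C8D bytes_emitted=6
After char 11 ('l'=37): chars_in_quartet=4 acc=0x132365 -> emit 13 23 65, reset; bytes_emitted=9
After char 12 ('M'=12): chars_in_quartet=1 acc=0xC bytes_emitted=9
After char 13 ('Q'=16): chars_in_quartet=2 acc=0x310 bytes_emitted=9
Padding '==': partial quartet acc=0x310 -> emit 31; bytes_emitted=10

Answer: B7 F7 29 74 08 7E 13 23 65 31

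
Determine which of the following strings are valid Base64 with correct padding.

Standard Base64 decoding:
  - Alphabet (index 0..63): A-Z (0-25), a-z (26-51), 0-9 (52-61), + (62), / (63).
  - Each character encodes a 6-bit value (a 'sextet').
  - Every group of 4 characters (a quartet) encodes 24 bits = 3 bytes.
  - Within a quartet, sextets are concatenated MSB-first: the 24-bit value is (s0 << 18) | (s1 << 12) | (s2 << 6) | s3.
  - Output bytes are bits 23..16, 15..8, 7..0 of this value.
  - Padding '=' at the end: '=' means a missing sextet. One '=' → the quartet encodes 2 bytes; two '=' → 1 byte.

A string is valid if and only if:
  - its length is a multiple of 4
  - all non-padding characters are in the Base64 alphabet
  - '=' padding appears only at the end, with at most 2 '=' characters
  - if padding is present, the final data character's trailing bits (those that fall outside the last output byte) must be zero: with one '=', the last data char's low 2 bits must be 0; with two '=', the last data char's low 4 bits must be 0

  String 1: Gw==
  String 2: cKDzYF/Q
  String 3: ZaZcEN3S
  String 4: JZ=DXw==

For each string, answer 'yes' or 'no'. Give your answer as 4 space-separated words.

String 1: 'Gw==' → valid
String 2: 'cKDzYF/Q' → valid
String 3: 'ZaZcEN3S' → valid
String 4: 'JZ=DXw==' → invalid (bad char(s): ['=']; '=' in middle)

Answer: yes yes yes no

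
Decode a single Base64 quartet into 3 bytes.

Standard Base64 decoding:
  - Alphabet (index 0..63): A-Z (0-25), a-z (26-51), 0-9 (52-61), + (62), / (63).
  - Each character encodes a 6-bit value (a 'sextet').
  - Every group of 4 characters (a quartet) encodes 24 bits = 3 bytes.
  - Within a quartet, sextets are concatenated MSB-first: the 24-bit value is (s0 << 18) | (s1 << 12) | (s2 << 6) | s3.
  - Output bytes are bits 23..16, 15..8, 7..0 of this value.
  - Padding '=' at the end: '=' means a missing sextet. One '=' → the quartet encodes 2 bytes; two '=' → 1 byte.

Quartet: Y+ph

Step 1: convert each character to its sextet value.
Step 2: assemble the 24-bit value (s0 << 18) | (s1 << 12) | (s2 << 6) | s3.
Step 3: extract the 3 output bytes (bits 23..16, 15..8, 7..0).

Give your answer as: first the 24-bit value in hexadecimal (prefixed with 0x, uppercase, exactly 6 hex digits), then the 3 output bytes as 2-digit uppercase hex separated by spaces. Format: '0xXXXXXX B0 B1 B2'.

Sextets: Y=24, +=62, p=41, h=33
24-bit: (24<<18) | (62<<12) | (41<<6) | 33
      = 0x600000 | 0x03E000 | 0x000A40 | 0x000021
      = 0x63EA61
Bytes: (v>>16)&0xFF=63, (v>>8)&0xFF=EA, v&0xFF=61

Answer: 0x63EA61 63 EA 61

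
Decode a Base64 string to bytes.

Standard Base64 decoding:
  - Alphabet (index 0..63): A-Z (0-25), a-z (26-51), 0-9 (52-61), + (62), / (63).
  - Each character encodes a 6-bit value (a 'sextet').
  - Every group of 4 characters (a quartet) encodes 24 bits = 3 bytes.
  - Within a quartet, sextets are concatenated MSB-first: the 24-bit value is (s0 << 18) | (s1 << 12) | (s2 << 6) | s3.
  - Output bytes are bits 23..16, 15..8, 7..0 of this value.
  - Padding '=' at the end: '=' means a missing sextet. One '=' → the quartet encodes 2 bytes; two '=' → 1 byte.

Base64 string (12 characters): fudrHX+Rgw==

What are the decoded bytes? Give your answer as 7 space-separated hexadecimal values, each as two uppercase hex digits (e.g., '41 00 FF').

Answer: 7E E7 6B 1D 7F 91 83

Derivation:
After char 0 ('f'=31): chars_in_quartet=1 acc=0x1F bytes_emitted=0
After char 1 ('u'=46): chars_in_quartet=2 acc=0x7EE bytes_emitted=0
After char 2 ('d'=29): chars_in_quartet=3 acc=0x1FB9D bytes_emitted=0
After char 3 ('r'=43): chars_in_quartet=4 acc=0x7EE76B -> emit 7E E7 6B, reset; bytes_emitted=3
After char 4 ('H'=7): chars_in_quartet=1 acc=0x7 bytes_emitted=3
After char 5 ('X'=23): chars_in_quartet=2 acc=0x1D7 bytes_emitted=3
After char 6 ('+'=62): chars_in_quartet=3 acc=0x75FE bytes_emitted=3
After char 7 ('R'=17): chars_in_quartet=4 acc=0x1D7F91 -> emit 1D 7F 91, reset; bytes_emitted=6
After char 8 ('g'=32): chars_in_quartet=1 acc=0x20 bytes_emitted=6
After char 9 ('w'=48): chars_in_quartet=2 acc=0x830 bytes_emitted=6
Padding '==': partial quartet acc=0x830 -> emit 83; bytes_emitted=7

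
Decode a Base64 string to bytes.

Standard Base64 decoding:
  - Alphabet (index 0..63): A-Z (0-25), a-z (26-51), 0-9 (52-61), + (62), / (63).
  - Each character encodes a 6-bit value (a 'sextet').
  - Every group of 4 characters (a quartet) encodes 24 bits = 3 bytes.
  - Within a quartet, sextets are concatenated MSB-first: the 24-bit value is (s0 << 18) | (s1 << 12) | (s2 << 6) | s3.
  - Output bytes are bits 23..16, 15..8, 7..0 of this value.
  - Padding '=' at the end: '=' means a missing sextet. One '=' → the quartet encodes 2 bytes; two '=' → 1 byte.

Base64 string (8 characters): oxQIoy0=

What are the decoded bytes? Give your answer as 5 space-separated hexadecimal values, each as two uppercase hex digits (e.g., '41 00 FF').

Answer: A3 14 08 A3 2D

Derivation:
After char 0 ('o'=40): chars_in_quartet=1 acc=0x28 bytes_emitted=0
After char 1 ('x'=49): chars_in_quartet=2 acc=0xA31 bytes_emitted=0
After char 2 ('Q'=16): chars_in_quartet=3 acc=0x28C50 bytes_emitted=0
After char 3 ('I'=8): chars_in_quartet=4 acc=0xA31408 -> emit A3 14 08, reset; bytes_emitted=3
After char 4 ('o'=40): chars_in_quartet=1 acc=0x28 bytes_emitted=3
After char 5 ('y'=50): chars_in_quartet=2 acc=0xA32 bytes_emitted=3
After char 6 ('0'=52): chars_in_quartet=3 acc=0x28CB4 bytes_emitted=3
Padding '=': partial quartet acc=0x28CB4 -> emit A3 2D; bytes_emitted=5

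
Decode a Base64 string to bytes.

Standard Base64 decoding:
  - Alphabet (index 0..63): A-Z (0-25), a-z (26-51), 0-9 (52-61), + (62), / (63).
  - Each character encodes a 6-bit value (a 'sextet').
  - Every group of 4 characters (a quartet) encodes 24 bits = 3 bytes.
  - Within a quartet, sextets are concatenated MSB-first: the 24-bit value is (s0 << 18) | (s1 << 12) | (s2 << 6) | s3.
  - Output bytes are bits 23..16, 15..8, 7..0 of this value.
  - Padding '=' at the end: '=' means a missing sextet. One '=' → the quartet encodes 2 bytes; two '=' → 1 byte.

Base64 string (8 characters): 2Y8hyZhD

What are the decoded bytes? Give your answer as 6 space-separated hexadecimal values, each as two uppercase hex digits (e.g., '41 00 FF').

Answer: D9 8F 21 C9 98 43

Derivation:
After char 0 ('2'=54): chars_in_quartet=1 acc=0x36 bytes_emitted=0
After char 1 ('Y'=24): chars_in_quartet=2 acc=0xD98 bytes_emitted=0
After char 2 ('8'=60): chars_in_quartet=3 acc=0x3663C bytes_emitted=0
After char 3 ('h'=33): chars_in_quartet=4 acc=0xD98F21 -> emit D9 8F 21, reset; bytes_emitted=3
After char 4 ('y'=50): chars_in_quartet=1 acc=0x32 bytes_emitted=3
After char 5 ('Z'=25): chars_in_quartet=2 acc=0xC99 bytes_emitted=3
After char 6 ('h'=33): chars_in_quartet=3 acc=0x32661 bytes_emitted=3
After char 7 ('D'=3): chars_in_quartet=4 acc=0xC99843 -> emit C9 98 43, reset; bytes_emitted=6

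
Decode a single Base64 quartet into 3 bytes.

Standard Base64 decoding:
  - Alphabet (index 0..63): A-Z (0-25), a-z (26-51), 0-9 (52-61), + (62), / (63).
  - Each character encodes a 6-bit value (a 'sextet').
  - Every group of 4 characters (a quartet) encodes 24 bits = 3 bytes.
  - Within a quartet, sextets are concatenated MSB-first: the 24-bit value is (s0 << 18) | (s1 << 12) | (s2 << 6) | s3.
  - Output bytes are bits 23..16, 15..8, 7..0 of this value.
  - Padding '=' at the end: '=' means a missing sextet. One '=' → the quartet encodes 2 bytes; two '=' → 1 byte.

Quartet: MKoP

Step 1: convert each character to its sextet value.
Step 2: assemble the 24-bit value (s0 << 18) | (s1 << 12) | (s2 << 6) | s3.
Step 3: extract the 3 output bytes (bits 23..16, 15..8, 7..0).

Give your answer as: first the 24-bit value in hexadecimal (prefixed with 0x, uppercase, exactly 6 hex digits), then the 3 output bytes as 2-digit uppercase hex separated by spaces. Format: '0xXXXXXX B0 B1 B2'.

Sextets: M=12, K=10, o=40, P=15
24-bit: (12<<18) | (10<<12) | (40<<6) | 15
      = 0x300000 | 0x00A000 | 0x000A00 | 0x00000F
      = 0x30AA0F
Bytes: (v>>16)&0xFF=30, (v>>8)&0xFF=AA, v&0xFF=0F

Answer: 0x30AA0F 30 AA 0F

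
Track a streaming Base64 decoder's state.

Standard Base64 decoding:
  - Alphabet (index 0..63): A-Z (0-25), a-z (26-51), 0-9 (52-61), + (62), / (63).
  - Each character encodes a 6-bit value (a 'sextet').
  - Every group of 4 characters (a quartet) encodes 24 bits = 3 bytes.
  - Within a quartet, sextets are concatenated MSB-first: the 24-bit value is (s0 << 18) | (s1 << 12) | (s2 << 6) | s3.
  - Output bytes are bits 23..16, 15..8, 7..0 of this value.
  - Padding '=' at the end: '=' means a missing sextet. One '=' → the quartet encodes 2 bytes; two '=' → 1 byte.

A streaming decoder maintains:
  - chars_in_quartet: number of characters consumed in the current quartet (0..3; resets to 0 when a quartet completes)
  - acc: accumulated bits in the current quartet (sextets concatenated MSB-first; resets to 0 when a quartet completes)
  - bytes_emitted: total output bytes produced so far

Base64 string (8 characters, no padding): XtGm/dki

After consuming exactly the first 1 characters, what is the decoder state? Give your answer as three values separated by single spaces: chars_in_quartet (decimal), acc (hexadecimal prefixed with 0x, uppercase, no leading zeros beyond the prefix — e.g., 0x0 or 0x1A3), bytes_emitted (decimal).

After char 0 ('X'=23): chars_in_quartet=1 acc=0x17 bytes_emitted=0

Answer: 1 0x17 0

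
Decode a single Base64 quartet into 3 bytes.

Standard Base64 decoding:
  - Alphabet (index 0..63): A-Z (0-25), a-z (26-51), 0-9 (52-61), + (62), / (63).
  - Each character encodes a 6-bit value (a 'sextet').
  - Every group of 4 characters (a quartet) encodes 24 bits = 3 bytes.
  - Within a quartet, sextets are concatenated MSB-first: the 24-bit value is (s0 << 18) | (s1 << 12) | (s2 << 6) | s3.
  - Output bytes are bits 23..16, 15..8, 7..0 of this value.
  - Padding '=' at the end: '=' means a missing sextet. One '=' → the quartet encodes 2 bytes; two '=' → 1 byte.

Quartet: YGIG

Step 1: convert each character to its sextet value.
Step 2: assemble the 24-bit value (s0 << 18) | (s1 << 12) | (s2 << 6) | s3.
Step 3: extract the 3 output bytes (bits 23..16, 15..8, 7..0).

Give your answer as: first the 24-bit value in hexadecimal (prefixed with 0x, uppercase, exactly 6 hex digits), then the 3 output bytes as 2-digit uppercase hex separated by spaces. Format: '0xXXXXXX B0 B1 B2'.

Sextets: Y=24, G=6, I=8, G=6
24-bit: (24<<18) | (6<<12) | (8<<6) | 6
      = 0x600000 | 0x006000 | 0x000200 | 0x000006
      = 0x606206
Bytes: (v>>16)&0xFF=60, (v>>8)&0xFF=62, v&0xFF=06

Answer: 0x606206 60 62 06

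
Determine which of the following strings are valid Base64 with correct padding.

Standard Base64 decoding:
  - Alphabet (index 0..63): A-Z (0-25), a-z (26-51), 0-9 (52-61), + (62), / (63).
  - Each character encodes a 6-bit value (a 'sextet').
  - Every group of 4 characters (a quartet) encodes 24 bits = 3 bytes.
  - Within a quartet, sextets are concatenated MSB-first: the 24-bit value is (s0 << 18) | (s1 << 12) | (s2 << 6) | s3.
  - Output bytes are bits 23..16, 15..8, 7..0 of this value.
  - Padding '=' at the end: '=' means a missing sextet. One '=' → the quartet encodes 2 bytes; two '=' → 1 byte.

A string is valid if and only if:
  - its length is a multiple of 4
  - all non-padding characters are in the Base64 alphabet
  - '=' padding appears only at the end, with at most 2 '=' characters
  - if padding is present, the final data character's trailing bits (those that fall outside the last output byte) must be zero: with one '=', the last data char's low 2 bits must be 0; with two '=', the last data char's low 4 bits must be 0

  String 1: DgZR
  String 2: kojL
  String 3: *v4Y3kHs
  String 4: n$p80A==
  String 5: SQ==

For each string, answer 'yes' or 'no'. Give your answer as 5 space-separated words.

String 1: 'DgZR' → valid
String 2: 'kojL' → valid
String 3: '*v4Y3kHs' → invalid (bad char(s): ['*'])
String 4: 'n$p80A==' → invalid (bad char(s): ['$'])
String 5: 'SQ==' → valid

Answer: yes yes no no yes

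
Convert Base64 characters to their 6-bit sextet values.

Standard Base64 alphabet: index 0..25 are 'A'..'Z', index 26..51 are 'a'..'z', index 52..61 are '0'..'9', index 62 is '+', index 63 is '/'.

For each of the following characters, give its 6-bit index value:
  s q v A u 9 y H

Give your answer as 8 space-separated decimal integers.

Answer: 44 42 47 0 46 61 50 7

Derivation:
's': a..z range, 26 + ord('s') − ord('a') = 44
'q': a..z range, 26 + ord('q') − ord('a') = 42
'v': a..z range, 26 + ord('v') − ord('a') = 47
'A': A..Z range, ord('A') − ord('A') = 0
'u': a..z range, 26 + ord('u') − ord('a') = 46
'9': 0..9 range, 52 + ord('9') − ord('0') = 61
'y': a..z range, 26 + ord('y') − ord('a') = 50
'H': A..Z range, ord('H') − ord('A') = 7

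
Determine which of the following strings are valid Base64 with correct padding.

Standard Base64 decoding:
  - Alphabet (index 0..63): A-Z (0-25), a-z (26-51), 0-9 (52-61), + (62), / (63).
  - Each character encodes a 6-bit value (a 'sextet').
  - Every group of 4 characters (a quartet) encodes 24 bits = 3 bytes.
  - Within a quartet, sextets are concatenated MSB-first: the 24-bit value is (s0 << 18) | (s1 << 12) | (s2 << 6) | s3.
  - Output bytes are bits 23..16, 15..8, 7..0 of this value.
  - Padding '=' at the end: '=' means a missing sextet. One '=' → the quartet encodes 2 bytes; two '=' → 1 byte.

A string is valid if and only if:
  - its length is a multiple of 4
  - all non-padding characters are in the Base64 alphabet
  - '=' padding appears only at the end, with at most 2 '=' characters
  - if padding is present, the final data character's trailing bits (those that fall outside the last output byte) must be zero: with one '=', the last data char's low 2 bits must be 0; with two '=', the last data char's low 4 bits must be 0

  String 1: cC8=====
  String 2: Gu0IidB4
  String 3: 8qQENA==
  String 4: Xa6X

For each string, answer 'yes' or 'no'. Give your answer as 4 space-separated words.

String 1: 'cC8=====' → invalid (5 pad chars (max 2))
String 2: 'Gu0IidB4' → valid
String 3: '8qQENA==' → valid
String 4: 'Xa6X' → valid

Answer: no yes yes yes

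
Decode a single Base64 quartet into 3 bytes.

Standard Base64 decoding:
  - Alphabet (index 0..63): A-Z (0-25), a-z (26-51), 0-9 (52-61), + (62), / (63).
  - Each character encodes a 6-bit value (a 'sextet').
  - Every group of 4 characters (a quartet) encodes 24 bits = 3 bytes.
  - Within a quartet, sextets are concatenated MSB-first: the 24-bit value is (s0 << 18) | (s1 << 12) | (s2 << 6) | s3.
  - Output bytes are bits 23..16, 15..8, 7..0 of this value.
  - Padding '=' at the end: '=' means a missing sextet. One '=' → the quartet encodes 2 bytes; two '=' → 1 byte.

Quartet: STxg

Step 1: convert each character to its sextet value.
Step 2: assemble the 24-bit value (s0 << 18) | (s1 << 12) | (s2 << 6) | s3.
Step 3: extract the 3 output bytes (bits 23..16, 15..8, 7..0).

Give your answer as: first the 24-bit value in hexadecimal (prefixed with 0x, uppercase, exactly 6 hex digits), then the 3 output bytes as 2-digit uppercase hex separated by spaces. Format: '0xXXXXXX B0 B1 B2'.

Sextets: S=18, T=19, x=49, g=32
24-bit: (18<<18) | (19<<12) | (49<<6) | 32
      = 0x480000 | 0x013000 | 0x000C40 | 0x000020
      = 0x493C60
Bytes: (v>>16)&0xFF=49, (v>>8)&0xFF=3C, v&0xFF=60

Answer: 0x493C60 49 3C 60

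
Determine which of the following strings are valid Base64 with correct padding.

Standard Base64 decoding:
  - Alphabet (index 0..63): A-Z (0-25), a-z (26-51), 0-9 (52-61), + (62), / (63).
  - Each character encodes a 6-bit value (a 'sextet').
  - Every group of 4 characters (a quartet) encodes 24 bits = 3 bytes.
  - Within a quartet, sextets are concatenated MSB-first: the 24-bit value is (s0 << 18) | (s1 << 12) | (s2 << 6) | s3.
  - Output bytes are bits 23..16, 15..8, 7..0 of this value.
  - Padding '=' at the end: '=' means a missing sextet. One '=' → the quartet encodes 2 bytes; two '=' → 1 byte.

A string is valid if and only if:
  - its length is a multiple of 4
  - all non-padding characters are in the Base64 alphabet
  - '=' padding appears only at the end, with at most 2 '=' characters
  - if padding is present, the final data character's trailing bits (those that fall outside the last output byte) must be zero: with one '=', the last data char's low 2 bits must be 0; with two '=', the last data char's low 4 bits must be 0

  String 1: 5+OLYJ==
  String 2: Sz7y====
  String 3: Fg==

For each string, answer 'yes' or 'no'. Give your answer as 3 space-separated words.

String 1: '5+OLYJ==' → invalid (bad trailing bits)
String 2: 'Sz7y====' → invalid (4 pad chars (max 2))
String 3: 'Fg==' → valid

Answer: no no yes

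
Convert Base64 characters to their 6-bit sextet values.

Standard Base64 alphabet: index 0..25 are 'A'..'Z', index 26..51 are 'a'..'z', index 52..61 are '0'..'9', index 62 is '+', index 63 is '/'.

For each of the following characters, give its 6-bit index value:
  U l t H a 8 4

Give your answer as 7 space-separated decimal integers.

'U': A..Z range, ord('U') − ord('A') = 20
'l': a..z range, 26 + ord('l') − ord('a') = 37
't': a..z range, 26 + ord('t') − ord('a') = 45
'H': A..Z range, ord('H') − ord('A') = 7
'a': a..z range, 26 + ord('a') − ord('a') = 26
'8': 0..9 range, 52 + ord('8') − ord('0') = 60
'4': 0..9 range, 52 + ord('4') − ord('0') = 56

Answer: 20 37 45 7 26 60 56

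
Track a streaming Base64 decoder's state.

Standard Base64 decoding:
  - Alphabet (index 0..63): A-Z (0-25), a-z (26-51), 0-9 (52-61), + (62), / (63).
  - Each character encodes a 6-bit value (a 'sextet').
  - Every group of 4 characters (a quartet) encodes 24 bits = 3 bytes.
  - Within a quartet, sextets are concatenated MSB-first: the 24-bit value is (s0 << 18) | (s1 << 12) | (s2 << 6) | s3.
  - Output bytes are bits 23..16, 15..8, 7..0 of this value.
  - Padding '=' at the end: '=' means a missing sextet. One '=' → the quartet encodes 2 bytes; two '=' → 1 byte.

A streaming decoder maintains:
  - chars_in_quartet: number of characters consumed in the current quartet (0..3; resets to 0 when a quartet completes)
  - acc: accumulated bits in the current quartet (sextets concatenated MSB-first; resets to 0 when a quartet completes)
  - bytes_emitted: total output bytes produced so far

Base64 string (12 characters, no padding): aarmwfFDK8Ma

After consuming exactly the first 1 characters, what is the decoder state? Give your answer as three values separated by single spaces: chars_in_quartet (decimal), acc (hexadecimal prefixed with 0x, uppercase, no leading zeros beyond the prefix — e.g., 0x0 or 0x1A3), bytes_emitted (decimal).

After char 0 ('a'=26): chars_in_quartet=1 acc=0x1A bytes_emitted=0

Answer: 1 0x1A 0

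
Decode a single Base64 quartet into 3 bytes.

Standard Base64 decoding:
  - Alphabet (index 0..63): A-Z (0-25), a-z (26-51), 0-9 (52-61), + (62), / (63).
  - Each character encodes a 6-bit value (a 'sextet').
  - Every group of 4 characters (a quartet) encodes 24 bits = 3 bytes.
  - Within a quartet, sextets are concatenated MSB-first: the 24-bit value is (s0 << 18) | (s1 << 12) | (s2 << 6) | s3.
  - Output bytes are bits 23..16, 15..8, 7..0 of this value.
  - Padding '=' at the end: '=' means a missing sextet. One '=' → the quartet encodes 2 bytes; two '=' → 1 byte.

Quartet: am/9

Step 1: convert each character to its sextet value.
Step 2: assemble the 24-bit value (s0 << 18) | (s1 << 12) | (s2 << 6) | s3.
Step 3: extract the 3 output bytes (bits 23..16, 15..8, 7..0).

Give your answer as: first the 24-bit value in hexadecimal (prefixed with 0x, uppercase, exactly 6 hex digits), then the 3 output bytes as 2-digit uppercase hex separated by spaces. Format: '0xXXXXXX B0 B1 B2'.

Sextets: a=26, m=38, /=63, 9=61
24-bit: (26<<18) | (38<<12) | (63<<6) | 61
      = 0x680000 | 0x026000 | 0x000FC0 | 0x00003D
      = 0x6A6FFD
Bytes: (v>>16)&0xFF=6A, (v>>8)&0xFF=6F, v&0xFF=FD

Answer: 0x6A6FFD 6A 6F FD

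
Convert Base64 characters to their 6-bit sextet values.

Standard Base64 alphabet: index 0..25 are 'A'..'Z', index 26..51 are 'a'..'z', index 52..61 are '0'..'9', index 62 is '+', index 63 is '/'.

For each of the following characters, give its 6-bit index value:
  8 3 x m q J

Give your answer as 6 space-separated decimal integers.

Answer: 60 55 49 38 42 9

Derivation:
'8': 0..9 range, 52 + ord('8') − ord('0') = 60
'3': 0..9 range, 52 + ord('3') − ord('0') = 55
'x': a..z range, 26 + ord('x') − ord('a') = 49
'm': a..z range, 26 + ord('m') − ord('a') = 38
'q': a..z range, 26 + ord('q') − ord('a') = 42
'J': A..Z range, ord('J') − ord('A') = 9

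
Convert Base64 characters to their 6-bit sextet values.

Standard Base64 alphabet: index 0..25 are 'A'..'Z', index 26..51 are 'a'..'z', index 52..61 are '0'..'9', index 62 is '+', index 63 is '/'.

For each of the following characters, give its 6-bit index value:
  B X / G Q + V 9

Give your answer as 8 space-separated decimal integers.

'B': A..Z range, ord('B') − ord('A') = 1
'X': A..Z range, ord('X') − ord('A') = 23
'/': index 63
'G': A..Z range, ord('G') − ord('A') = 6
'Q': A..Z range, ord('Q') − ord('A') = 16
'+': index 62
'V': A..Z range, ord('V') − ord('A') = 21
'9': 0..9 range, 52 + ord('9') − ord('0') = 61

Answer: 1 23 63 6 16 62 21 61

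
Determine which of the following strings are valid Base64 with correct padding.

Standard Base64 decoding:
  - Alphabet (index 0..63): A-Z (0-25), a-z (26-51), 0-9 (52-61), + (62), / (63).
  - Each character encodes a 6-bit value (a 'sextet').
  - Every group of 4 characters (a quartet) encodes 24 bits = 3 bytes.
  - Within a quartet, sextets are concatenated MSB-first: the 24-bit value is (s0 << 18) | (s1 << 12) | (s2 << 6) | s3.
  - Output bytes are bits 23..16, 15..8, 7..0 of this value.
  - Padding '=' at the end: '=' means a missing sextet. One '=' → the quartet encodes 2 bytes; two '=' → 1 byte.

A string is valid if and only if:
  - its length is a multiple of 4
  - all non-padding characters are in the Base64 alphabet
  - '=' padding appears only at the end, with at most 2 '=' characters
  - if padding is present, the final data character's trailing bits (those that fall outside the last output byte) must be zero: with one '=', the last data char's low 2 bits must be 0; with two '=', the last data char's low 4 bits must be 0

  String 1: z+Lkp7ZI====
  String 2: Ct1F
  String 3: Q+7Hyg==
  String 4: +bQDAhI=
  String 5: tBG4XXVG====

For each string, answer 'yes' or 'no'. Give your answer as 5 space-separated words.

Answer: no yes yes yes no

Derivation:
String 1: 'z+Lkp7ZI====' → invalid (4 pad chars (max 2))
String 2: 'Ct1F' → valid
String 3: 'Q+7Hyg==' → valid
String 4: '+bQDAhI=' → valid
String 5: 'tBG4XXVG====' → invalid (4 pad chars (max 2))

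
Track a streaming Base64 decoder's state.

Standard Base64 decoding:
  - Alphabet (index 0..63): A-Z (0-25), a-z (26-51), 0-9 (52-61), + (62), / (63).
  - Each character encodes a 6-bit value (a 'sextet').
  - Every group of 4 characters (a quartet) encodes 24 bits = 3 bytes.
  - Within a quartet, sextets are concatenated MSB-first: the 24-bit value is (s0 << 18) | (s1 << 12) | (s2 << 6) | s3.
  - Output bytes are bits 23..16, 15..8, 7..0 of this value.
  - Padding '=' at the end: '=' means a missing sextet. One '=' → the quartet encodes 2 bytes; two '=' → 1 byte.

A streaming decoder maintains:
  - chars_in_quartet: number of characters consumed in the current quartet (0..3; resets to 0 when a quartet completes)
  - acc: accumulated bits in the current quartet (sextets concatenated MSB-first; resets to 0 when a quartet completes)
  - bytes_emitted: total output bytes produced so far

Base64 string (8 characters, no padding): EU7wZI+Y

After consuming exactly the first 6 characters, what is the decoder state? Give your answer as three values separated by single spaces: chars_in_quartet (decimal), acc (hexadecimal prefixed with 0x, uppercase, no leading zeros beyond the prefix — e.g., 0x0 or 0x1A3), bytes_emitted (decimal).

Answer: 2 0x648 3

Derivation:
After char 0 ('E'=4): chars_in_quartet=1 acc=0x4 bytes_emitted=0
After char 1 ('U'=20): chars_in_quartet=2 acc=0x114 bytes_emitted=0
After char 2 ('7'=59): chars_in_quartet=3 acc=0x453B bytes_emitted=0
After char 3 ('w'=48): chars_in_quartet=4 acc=0x114EF0 -> emit 11 4E F0, reset; bytes_emitted=3
After char 4 ('Z'=25): chars_in_quartet=1 acc=0x19 bytes_emitted=3
After char 5 ('I'=8): chars_in_quartet=2 acc=0x648 bytes_emitted=3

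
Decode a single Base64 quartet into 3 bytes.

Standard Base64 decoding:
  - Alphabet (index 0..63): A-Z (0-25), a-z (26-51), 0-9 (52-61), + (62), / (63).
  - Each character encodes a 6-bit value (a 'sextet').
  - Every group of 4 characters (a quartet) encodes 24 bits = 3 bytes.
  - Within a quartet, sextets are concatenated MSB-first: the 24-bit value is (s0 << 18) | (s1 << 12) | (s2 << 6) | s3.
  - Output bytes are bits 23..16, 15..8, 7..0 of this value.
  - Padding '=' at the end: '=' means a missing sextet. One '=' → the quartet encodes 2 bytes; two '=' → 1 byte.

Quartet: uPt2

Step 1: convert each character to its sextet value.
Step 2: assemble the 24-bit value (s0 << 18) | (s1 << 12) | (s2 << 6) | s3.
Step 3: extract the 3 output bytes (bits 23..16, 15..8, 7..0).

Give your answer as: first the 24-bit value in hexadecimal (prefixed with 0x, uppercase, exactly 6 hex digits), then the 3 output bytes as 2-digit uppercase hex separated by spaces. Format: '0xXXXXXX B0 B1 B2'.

Answer: 0xB8FB76 B8 FB 76

Derivation:
Sextets: u=46, P=15, t=45, 2=54
24-bit: (46<<18) | (15<<12) | (45<<6) | 54
      = 0xB80000 | 0x00F000 | 0x000B40 | 0x000036
      = 0xB8FB76
Bytes: (v>>16)&0xFF=B8, (v>>8)&0xFF=FB, v&0xFF=76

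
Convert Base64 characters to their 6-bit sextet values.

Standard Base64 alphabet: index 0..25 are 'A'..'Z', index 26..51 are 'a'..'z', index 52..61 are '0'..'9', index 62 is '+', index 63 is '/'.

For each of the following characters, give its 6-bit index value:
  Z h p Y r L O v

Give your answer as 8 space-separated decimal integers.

Answer: 25 33 41 24 43 11 14 47

Derivation:
'Z': A..Z range, ord('Z') − ord('A') = 25
'h': a..z range, 26 + ord('h') − ord('a') = 33
'p': a..z range, 26 + ord('p') − ord('a') = 41
'Y': A..Z range, ord('Y') − ord('A') = 24
'r': a..z range, 26 + ord('r') − ord('a') = 43
'L': A..Z range, ord('L') − ord('A') = 11
'O': A..Z range, ord('O') − ord('A') = 14
'v': a..z range, 26 + ord('v') − ord('a') = 47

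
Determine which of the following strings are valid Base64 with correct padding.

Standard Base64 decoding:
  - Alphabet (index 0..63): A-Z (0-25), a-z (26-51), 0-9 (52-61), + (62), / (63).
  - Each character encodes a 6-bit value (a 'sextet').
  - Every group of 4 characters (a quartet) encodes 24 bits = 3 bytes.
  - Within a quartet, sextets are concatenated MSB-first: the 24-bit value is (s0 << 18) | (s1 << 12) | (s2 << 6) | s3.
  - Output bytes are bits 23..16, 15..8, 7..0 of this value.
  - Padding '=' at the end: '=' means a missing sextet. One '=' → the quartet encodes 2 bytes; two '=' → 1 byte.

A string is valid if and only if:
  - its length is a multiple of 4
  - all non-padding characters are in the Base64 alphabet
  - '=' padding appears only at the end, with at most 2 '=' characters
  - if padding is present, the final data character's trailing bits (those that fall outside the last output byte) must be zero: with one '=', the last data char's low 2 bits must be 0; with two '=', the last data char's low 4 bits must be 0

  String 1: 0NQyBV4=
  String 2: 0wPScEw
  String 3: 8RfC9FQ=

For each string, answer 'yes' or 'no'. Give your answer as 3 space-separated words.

String 1: '0NQyBV4=' → valid
String 2: '0wPScEw' → invalid (len=7 not mult of 4)
String 3: '8RfC9FQ=' → valid

Answer: yes no yes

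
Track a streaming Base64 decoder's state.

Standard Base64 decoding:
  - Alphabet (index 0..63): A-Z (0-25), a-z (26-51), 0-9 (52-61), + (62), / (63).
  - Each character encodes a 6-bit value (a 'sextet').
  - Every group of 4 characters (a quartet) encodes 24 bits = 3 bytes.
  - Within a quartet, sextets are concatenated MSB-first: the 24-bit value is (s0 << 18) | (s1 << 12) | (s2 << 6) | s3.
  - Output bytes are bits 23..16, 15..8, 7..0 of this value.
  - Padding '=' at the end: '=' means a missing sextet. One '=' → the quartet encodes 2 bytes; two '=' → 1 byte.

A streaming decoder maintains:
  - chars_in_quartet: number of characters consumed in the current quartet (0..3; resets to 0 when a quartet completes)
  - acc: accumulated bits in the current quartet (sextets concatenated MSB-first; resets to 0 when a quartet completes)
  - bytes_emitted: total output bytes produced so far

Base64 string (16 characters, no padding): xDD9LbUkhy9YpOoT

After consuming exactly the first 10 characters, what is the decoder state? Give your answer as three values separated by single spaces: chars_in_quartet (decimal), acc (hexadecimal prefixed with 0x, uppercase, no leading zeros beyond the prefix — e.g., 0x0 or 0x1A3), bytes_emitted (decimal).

Answer: 2 0x872 6

Derivation:
After char 0 ('x'=49): chars_in_quartet=1 acc=0x31 bytes_emitted=0
After char 1 ('D'=3): chars_in_quartet=2 acc=0xC43 bytes_emitted=0
After char 2 ('D'=3): chars_in_quartet=3 acc=0x310C3 bytes_emitted=0
After char 3 ('9'=61): chars_in_quartet=4 acc=0xC430FD -> emit C4 30 FD, reset; bytes_emitted=3
After char 4 ('L'=11): chars_in_quartet=1 acc=0xB bytes_emitted=3
After char 5 ('b'=27): chars_in_quartet=2 acc=0x2DB bytes_emitted=3
After char 6 ('U'=20): chars_in_quartet=3 acc=0xB6D4 bytes_emitted=3
After char 7 ('k'=36): chars_in_quartet=4 acc=0x2DB524 -> emit 2D B5 24, reset; bytes_emitted=6
After char 8 ('h'=33): chars_in_quartet=1 acc=0x21 bytes_emitted=6
After char 9 ('y'=50): chars_in_quartet=2 acc=0x872 bytes_emitted=6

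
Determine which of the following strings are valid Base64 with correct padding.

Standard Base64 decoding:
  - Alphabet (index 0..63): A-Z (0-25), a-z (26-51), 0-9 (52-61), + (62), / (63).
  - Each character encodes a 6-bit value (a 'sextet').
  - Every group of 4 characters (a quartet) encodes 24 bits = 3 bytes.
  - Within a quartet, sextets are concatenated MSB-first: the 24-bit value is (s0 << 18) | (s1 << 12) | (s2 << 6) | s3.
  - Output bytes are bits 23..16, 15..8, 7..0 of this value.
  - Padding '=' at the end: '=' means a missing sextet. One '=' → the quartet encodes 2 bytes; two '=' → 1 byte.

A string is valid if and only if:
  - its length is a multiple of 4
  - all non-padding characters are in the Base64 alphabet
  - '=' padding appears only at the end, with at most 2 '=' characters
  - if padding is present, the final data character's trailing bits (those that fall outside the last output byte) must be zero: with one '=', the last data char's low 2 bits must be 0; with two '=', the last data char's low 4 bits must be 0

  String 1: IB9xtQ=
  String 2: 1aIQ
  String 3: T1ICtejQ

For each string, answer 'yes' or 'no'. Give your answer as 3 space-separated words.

Answer: no yes yes

Derivation:
String 1: 'IB9xtQ=' → invalid (len=7 not mult of 4)
String 2: '1aIQ' → valid
String 3: 'T1ICtejQ' → valid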